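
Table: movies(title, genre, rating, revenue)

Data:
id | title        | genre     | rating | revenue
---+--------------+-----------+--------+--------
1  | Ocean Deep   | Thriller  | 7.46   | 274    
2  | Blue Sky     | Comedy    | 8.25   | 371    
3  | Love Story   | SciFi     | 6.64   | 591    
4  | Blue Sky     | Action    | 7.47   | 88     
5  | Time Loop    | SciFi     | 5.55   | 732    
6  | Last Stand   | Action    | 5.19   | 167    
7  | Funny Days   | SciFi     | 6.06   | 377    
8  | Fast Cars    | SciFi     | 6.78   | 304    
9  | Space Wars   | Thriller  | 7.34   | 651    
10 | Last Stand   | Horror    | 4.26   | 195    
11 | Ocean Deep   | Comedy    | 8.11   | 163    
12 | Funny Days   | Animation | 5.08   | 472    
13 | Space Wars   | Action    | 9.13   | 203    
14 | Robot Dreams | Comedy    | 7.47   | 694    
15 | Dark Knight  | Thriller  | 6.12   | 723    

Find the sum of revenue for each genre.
SELECT genre, SUM(revenue) as result
FROM movies
GROUP BY genre

Result:
  Action: 458
  Animation: 472
  Comedy: 1228
  Horror: 195
  SciFi: 2004
  Thriller: 1648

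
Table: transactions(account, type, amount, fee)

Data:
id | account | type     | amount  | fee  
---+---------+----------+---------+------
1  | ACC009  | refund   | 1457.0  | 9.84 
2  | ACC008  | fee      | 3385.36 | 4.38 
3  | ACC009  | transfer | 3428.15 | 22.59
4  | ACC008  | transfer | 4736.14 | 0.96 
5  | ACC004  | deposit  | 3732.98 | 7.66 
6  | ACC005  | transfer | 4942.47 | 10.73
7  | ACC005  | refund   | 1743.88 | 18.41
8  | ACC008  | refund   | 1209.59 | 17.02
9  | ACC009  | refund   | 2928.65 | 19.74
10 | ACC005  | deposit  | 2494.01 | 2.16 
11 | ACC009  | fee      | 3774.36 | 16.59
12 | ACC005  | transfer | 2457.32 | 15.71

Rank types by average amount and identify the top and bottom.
SELECT type, AVG(amount)
FROM transactions
GROUP BY type
ORDER BY AVG(amount)

All groups:
  refund: 1834.78
  deposit: 3113.50
  fee: 3579.86
  transfer: 3891.02

Highest: transfer (3891.02)
Lowest: refund (1834.78)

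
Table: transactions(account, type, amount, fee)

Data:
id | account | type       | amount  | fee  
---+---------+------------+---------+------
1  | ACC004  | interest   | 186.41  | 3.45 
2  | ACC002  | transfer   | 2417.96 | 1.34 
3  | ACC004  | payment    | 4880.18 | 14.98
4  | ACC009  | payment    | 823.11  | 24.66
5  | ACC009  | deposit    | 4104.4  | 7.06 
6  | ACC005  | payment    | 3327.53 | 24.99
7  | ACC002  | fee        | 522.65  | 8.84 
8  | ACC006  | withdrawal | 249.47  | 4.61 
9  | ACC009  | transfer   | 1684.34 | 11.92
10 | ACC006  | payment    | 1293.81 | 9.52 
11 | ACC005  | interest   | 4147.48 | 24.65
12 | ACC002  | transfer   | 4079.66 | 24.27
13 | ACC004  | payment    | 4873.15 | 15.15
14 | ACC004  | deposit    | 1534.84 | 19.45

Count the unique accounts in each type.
SELECT type, COUNT(DISTINCT account)
FROM transactions
GROUP BY type

Result:
  deposit: 2 distinct
  fee: 1 distinct
  interest: 2 distinct
  payment: 4 distinct
  transfer: 2 distinct
  withdrawal: 1 distinct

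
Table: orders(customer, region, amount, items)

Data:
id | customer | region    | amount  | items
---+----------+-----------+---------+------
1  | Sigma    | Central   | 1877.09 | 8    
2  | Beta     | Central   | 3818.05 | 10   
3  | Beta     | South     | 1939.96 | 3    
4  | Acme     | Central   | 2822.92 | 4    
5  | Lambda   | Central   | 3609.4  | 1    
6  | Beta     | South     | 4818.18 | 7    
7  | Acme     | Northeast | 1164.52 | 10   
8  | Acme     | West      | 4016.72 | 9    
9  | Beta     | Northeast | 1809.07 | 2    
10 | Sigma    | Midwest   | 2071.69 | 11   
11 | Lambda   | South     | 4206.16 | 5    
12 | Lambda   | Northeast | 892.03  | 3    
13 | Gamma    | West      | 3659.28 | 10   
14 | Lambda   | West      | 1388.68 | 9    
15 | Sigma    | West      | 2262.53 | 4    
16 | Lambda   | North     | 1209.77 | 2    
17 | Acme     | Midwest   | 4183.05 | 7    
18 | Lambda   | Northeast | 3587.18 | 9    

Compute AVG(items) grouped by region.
SELECT region, AVG(items) as result
FROM orders
GROUP BY region

Result:
  Central: 5.75
  Midwest: 9.00
  North: 2.00
  Northeast: 6.00
  South: 5.00
  West: 8.00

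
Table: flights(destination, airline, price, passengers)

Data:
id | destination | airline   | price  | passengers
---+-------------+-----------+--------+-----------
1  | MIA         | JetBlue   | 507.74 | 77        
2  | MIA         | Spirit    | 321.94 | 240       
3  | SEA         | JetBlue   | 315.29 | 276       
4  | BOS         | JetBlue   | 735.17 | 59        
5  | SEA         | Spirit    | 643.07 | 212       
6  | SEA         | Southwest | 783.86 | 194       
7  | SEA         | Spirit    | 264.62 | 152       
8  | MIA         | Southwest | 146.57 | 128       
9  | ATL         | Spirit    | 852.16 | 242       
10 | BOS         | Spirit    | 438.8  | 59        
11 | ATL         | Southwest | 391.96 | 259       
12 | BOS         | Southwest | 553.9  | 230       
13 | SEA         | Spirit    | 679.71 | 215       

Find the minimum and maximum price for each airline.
SELECT airline, MIN(price), MAX(price)
FROM flights
GROUP BY airline

Result:
  JetBlue: min=315.29, max=735.17
  Southwest: min=146.57, max=783.86
  Spirit: min=264.62, max=852.16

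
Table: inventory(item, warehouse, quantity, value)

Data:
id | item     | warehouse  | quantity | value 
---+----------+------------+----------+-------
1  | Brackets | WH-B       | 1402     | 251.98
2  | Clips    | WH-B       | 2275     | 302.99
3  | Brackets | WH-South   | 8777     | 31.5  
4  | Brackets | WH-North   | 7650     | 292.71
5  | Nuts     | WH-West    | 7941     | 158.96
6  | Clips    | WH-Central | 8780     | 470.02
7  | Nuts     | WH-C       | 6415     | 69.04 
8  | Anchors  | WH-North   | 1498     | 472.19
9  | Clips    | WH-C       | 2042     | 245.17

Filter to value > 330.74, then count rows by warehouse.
SELECT warehouse, COUNT(*)
FROM inventory
WHERE value > 330.74
GROUP BY warehouse

Note: WHERE filters rows before grouping.

Result:
  WH-Central: 1
  WH-North: 1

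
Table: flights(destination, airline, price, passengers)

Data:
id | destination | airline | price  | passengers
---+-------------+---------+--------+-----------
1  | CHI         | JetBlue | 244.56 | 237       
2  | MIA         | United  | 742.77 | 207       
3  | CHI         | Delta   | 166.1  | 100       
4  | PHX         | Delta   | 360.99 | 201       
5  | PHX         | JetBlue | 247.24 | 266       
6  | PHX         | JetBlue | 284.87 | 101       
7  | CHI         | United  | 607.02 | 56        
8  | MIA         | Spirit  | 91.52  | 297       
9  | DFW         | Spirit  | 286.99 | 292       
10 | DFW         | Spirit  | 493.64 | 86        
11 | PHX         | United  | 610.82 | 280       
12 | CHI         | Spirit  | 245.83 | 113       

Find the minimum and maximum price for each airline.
SELECT airline, MIN(price), MAX(price)
FROM flights
GROUP BY airline

Result:
  Delta: min=166.10, max=360.99
  JetBlue: min=244.56, max=284.87
  Spirit: min=91.52, max=493.64
  United: min=607.02, max=742.77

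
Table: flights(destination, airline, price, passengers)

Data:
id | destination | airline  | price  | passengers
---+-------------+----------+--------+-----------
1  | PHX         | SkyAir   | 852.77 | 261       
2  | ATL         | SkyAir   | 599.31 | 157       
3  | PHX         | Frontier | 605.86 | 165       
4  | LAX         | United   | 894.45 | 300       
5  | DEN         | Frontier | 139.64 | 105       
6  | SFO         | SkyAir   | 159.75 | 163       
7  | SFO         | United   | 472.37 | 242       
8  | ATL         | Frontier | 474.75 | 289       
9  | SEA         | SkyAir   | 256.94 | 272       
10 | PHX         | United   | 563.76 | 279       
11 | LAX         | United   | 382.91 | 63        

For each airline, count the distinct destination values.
SELECT airline, COUNT(DISTINCT destination)
FROM flights
GROUP BY airline

Result:
  Frontier: 3 distinct
  SkyAir: 4 distinct
  United: 3 distinct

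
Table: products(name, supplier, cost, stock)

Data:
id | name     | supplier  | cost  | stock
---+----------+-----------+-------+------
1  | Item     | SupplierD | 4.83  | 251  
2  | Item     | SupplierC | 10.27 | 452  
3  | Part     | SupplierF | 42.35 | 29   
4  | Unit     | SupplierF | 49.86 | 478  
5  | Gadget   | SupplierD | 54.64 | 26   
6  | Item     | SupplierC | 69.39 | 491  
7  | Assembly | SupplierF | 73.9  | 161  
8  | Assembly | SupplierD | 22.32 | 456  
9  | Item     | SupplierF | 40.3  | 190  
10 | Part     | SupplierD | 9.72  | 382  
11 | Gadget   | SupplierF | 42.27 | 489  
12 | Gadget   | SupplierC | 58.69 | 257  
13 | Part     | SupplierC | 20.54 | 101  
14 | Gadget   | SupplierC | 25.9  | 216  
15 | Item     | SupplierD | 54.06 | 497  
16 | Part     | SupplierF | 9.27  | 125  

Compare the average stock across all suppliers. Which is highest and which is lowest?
SELECT supplier, AVG(stock)
FROM products
GROUP BY supplier
ORDER BY AVG(stock)

All groups:
  SupplierF: 245.33
  SupplierC: 303.40
  SupplierD: 322.40

Highest: SupplierD (322.40)
Lowest: SupplierF (245.33)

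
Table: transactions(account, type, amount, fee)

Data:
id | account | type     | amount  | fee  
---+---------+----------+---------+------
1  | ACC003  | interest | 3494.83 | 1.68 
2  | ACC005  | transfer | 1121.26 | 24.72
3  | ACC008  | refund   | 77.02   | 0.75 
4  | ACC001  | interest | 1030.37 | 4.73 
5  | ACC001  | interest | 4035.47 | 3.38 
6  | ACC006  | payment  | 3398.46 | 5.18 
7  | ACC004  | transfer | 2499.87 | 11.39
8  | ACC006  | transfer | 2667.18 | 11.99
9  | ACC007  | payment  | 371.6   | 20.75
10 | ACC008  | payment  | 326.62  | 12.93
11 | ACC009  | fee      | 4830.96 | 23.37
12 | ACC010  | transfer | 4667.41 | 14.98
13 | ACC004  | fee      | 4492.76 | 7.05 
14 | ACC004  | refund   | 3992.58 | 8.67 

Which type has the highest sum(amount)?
SELECT type, SUM(amount) as val
FROM transactions
GROUP BY type
ORDER BY val DESC
LIMIT 1

Result: transfer with sum(amount) = 10955.72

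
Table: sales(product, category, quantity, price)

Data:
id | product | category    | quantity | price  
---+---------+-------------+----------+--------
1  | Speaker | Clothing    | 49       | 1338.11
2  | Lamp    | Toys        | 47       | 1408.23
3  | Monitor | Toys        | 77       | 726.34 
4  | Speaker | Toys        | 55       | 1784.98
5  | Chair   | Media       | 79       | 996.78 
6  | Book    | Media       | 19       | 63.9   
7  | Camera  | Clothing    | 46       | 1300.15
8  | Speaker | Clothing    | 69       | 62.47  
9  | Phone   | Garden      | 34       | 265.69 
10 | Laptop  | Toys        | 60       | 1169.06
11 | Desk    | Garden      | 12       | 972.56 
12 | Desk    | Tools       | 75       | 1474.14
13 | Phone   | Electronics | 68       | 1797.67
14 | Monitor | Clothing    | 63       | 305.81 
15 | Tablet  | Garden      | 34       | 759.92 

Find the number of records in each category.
SELECT category, COUNT(*) as count
FROM sales
GROUP BY category

Result:
  Clothing: 4
  Electronics: 1
  Garden: 3
  Media: 2
  Tools: 1
  Toys: 4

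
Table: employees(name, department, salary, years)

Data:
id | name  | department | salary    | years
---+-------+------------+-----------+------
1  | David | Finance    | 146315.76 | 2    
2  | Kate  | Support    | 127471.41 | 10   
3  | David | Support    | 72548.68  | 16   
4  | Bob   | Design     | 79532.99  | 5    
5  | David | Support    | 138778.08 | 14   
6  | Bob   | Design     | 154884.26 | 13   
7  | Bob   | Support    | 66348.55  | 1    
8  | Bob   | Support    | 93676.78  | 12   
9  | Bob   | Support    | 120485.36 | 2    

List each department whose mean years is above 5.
SELECT department, AVG(years)
FROM employees
GROUP BY department
HAVING AVG(years) > 5

Result:
  Design: avg=9.00
  Support: avg=9.17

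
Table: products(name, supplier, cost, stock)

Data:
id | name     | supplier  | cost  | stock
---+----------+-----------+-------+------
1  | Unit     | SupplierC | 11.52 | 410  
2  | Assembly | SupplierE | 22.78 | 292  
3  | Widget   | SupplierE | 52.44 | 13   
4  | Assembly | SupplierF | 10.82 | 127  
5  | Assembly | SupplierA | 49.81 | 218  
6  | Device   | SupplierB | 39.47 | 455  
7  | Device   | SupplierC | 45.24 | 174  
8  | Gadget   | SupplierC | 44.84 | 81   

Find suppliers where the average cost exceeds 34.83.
SELECT supplier, AVG(cost)
FROM products
GROUP BY supplier
HAVING AVG(cost) > 34.83

Result:
  SupplierA: avg=49.81
  SupplierB: avg=39.47
  SupplierE: avg=37.61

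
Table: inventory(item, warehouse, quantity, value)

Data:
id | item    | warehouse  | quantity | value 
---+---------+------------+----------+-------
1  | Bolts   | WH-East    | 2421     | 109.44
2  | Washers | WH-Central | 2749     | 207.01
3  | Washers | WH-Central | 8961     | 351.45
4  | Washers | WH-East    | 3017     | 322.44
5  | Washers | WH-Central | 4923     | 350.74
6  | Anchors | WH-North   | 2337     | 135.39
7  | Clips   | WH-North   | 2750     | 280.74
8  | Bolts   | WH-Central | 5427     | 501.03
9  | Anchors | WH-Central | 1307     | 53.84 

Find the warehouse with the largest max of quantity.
SELECT warehouse, MAX(quantity) as val
FROM inventory
GROUP BY warehouse
ORDER BY val DESC
LIMIT 1

Result: WH-Central with max(quantity) = 8961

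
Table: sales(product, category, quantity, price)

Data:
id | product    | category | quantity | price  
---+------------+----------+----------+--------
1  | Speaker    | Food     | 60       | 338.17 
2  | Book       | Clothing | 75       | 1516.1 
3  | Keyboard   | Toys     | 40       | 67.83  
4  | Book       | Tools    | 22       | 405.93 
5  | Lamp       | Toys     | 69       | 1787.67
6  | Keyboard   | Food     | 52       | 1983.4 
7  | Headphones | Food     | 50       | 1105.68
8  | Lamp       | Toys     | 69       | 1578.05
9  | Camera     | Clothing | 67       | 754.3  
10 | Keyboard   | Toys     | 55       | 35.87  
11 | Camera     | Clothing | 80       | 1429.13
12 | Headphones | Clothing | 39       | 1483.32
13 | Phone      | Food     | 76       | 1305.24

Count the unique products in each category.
SELECT category, COUNT(DISTINCT product)
FROM sales
GROUP BY category

Result:
  Clothing: 3 distinct
  Food: 4 distinct
  Tools: 1 distinct
  Toys: 2 distinct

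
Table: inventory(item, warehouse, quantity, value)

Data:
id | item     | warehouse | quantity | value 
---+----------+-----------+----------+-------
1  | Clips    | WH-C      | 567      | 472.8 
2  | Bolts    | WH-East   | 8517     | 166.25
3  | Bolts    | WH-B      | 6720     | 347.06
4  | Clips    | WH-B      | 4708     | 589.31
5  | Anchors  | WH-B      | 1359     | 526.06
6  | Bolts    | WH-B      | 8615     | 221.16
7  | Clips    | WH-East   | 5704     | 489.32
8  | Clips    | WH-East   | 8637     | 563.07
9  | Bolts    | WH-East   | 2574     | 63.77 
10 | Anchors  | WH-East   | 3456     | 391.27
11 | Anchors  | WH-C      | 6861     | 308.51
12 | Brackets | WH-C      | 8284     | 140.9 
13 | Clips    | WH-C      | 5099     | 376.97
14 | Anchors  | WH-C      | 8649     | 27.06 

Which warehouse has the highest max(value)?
SELECT warehouse, MAX(value) as val
FROM inventory
GROUP BY warehouse
ORDER BY val DESC
LIMIT 1

Result: WH-B with max(value) = 589.31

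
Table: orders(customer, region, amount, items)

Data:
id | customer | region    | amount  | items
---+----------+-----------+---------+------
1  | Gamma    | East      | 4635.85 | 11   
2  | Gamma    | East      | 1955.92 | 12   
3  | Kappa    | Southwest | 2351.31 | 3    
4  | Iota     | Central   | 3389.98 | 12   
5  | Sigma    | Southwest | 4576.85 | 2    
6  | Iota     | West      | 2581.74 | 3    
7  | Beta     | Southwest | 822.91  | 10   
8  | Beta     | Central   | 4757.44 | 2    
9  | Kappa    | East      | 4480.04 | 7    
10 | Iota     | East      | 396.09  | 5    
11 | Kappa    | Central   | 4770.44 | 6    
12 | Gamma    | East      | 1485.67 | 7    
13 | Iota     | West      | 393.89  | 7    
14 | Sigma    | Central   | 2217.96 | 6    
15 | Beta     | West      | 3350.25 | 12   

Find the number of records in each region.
SELECT region, COUNT(*) as count
FROM orders
GROUP BY region

Result:
  Central: 4
  East: 5
  Southwest: 3
  West: 3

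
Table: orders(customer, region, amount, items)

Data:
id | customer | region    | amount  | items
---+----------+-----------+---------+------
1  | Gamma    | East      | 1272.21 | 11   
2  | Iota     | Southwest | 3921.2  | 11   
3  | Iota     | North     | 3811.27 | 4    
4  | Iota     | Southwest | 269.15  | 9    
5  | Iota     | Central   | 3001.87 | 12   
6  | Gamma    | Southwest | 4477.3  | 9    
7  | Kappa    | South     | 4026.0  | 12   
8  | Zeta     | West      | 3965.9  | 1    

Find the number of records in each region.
SELECT region, COUNT(*) as count
FROM orders
GROUP BY region

Result:
  Central: 1
  East: 1
  North: 1
  South: 1
  Southwest: 3
  West: 1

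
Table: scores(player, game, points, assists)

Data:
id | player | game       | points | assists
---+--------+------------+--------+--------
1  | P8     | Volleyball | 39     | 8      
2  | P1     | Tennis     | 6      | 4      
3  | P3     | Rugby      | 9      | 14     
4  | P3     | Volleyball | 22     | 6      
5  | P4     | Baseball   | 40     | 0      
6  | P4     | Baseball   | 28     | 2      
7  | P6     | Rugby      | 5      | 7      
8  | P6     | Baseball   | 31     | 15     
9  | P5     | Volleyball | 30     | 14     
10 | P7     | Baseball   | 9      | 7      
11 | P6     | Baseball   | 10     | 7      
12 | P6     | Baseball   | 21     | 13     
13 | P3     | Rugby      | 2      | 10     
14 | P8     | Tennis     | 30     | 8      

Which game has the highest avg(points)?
SELECT game, AVG(points) as val
FROM scores
GROUP BY game
ORDER BY val DESC
LIMIT 1

Result: Volleyball with avg(points) = 30.33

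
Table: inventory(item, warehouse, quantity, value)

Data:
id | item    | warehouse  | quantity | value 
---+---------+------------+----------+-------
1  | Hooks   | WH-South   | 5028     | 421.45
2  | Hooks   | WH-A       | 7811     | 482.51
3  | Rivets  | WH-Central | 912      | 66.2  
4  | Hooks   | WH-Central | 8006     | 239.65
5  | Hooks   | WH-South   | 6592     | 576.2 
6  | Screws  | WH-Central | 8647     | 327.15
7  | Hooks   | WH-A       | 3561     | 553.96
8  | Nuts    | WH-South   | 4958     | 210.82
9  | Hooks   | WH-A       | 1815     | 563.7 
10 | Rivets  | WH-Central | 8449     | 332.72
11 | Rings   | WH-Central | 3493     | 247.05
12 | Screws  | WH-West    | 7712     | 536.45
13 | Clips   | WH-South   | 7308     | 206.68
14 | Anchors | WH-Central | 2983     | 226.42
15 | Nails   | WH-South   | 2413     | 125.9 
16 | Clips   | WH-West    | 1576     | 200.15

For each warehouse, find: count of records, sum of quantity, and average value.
SELECT warehouse,
       COUNT(*) as cnt,
       SUM(quantity) as total_quantity,
       AVG(value) as avg_value
FROM inventory
GROUP BY warehouse

Result:
  WH-A: 3 records, 13187 total quantity, 533.39 avg value
  WH-Central: 6 records, 32490 total quantity, 239.87 avg value
  WH-South: 5 records, 26299 total quantity, 308.21 avg value
  WH-West: 2 records, 9288 total quantity, 368.30 avg value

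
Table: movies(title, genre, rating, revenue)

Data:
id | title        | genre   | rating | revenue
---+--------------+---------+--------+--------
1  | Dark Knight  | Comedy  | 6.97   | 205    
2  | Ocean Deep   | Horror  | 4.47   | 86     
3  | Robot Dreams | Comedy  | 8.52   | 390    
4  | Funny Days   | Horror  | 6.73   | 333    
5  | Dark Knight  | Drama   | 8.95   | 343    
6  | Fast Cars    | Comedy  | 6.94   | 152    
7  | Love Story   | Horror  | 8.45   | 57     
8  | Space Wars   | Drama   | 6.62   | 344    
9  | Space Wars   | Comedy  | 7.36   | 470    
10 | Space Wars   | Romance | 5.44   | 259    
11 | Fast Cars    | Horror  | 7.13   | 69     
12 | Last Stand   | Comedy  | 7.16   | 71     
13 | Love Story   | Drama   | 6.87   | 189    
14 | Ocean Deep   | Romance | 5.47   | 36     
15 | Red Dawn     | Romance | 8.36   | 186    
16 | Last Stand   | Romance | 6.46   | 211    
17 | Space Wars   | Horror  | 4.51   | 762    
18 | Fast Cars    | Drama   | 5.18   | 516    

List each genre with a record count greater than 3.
SELECT genre, COUNT(*) as cnt
FROM movies
GROUP BY genre
HAVING COUNT(*) > 3

Result:
  Comedy: 5
  Drama: 4
  Horror: 5
  Romance: 4

Note: HAVING filters groups after aggregation, WHERE filters rows before.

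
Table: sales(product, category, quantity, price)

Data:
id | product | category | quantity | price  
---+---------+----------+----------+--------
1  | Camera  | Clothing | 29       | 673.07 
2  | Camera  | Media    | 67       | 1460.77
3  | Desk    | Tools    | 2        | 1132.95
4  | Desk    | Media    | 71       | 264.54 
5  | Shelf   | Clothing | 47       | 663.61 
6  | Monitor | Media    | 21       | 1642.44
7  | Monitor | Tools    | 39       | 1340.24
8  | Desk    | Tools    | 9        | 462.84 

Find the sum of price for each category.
SELECT category, SUM(price) as result
FROM sales
GROUP BY category

Result:
  Clothing: 1336.68
  Media: 3367.75
  Tools: 2936.03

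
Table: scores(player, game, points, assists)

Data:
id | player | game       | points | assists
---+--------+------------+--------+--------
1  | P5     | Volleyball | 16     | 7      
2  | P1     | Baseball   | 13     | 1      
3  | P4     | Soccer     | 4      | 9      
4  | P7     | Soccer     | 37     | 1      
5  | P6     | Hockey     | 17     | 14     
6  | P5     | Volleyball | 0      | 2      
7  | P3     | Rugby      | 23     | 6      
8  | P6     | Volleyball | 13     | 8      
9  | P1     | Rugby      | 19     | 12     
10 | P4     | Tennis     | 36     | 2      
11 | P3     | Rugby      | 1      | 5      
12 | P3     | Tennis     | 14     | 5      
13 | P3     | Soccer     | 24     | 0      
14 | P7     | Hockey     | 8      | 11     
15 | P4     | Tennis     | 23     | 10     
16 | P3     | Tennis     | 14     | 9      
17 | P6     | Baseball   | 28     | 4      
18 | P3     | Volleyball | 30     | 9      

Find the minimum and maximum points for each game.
SELECT game, MIN(points), MAX(points)
FROM scores
GROUP BY game

Result:
  Baseball: min=13, max=28
  Hockey: min=8, max=17
  Rugby: min=1, max=23
  Soccer: min=4, max=37
  Tennis: min=14, max=36
  Volleyball: min=0, max=30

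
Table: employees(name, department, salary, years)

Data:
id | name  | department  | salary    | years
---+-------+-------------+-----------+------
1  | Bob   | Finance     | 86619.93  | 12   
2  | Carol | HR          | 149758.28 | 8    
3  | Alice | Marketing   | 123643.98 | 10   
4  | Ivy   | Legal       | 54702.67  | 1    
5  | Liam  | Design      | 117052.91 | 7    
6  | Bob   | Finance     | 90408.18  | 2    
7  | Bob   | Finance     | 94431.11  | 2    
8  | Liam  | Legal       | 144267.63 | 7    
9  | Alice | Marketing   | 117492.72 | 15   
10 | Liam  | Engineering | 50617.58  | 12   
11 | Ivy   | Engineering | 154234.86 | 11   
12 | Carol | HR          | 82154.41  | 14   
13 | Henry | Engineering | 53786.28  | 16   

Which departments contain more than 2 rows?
SELECT department, COUNT(*) as cnt
FROM employees
GROUP BY department
HAVING COUNT(*) > 2

Result:
  Engineering: 3
  Finance: 3

Note: HAVING filters groups after aggregation, WHERE filters rows before.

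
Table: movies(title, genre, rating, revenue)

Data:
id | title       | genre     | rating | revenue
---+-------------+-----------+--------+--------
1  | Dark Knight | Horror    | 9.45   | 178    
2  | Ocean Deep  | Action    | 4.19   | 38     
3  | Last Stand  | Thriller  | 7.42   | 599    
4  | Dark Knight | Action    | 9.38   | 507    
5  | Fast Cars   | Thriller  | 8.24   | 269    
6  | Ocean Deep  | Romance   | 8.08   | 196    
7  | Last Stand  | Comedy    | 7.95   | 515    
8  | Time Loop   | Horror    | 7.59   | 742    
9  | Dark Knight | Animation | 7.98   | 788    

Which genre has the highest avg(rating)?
SELECT genre, AVG(rating) as val
FROM movies
GROUP BY genre
ORDER BY val DESC
LIMIT 1

Result: Horror with avg(rating) = 8.52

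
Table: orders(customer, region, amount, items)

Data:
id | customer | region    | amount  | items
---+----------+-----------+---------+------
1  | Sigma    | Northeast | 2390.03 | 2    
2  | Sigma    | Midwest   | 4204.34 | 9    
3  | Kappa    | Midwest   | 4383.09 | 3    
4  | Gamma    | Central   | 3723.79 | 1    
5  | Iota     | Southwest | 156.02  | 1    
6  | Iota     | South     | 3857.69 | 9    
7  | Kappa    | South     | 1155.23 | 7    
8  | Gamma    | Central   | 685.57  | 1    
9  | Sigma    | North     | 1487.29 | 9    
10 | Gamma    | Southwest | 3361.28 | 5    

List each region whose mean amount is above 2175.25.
SELECT region, AVG(amount)
FROM orders
GROUP BY region
HAVING AVG(amount) > 2175.25

Result:
  Central: avg=2204.68
  Midwest: avg=4293.72
  Northeast: avg=2390.03
  South: avg=2506.46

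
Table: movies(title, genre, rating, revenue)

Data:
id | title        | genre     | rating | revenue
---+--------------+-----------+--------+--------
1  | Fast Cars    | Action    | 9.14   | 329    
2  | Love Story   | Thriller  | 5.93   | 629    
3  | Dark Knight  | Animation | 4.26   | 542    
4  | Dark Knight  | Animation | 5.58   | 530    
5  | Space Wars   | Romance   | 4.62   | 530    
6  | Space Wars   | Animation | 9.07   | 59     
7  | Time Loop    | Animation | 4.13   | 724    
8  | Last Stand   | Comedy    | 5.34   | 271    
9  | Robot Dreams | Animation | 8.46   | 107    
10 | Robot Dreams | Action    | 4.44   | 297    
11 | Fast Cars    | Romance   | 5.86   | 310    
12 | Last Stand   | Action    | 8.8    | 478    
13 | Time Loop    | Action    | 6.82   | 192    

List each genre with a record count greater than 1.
SELECT genre, COUNT(*) as cnt
FROM movies
GROUP BY genre
HAVING COUNT(*) > 1

Result:
  Action: 4
  Animation: 5
  Romance: 2

Note: HAVING filters groups after aggregation, WHERE filters rows before.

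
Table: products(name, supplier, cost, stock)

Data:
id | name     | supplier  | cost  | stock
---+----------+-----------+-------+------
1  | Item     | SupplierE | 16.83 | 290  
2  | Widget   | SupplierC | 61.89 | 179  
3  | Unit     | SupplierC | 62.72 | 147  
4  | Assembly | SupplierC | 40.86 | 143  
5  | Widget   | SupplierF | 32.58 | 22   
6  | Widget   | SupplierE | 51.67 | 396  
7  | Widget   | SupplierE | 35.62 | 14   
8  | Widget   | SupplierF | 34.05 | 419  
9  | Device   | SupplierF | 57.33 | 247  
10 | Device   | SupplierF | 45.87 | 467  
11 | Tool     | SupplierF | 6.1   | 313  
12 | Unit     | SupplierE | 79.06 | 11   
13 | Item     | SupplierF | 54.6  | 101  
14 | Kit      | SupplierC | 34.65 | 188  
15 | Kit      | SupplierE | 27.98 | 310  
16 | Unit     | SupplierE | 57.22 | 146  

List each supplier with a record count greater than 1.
SELECT supplier, COUNT(*) as cnt
FROM products
GROUP BY supplier
HAVING COUNT(*) > 1

Result:
  SupplierC: 4
  SupplierE: 6
  SupplierF: 6

Note: HAVING filters groups after aggregation, WHERE filters rows before.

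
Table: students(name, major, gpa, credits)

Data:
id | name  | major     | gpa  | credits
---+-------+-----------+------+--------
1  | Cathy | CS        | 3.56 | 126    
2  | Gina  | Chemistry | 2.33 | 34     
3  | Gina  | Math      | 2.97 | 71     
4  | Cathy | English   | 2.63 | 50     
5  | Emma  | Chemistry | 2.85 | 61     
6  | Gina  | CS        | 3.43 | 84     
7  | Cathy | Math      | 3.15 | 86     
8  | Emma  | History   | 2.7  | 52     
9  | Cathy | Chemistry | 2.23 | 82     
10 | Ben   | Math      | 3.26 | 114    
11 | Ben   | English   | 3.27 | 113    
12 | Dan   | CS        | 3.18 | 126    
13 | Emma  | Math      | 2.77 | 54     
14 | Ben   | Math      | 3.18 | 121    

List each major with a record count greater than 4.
SELECT major, COUNT(*) as cnt
FROM students
GROUP BY major
HAVING COUNT(*) > 4

Result:
  Math: 5

Note: HAVING filters groups after aggregation, WHERE filters rows before.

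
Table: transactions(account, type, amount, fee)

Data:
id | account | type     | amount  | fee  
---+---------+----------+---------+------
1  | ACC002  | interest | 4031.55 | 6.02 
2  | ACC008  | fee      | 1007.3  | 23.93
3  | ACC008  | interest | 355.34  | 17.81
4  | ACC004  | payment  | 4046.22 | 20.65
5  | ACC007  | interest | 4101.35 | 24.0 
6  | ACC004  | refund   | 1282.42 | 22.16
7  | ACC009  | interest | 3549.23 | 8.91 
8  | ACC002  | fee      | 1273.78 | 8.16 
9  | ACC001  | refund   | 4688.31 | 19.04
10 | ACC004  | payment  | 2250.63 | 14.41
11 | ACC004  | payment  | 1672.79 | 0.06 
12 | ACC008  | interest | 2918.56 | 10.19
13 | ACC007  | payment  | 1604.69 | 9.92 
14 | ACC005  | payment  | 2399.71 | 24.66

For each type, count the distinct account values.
SELECT type, COUNT(DISTINCT account)
FROM transactions
GROUP BY type

Result:
  fee: 2 distinct
  interest: 4 distinct
  payment: 3 distinct
  refund: 2 distinct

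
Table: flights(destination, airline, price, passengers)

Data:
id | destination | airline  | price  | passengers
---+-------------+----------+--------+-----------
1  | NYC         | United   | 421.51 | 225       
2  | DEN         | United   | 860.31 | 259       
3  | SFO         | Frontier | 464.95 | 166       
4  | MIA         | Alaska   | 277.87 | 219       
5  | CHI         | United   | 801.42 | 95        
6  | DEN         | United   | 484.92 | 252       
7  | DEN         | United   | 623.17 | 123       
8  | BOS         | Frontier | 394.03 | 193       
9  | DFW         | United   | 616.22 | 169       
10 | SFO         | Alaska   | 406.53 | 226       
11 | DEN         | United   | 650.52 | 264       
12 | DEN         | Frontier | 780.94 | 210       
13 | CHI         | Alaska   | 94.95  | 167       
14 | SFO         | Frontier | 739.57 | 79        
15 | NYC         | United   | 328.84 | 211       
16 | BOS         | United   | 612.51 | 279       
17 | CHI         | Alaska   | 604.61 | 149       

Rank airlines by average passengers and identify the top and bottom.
SELECT airline, AVG(passengers)
FROM flights
GROUP BY airline
ORDER BY AVG(passengers)

All groups:
  Frontier: 162.00
  Alaska: 190.25
  United: 208.56

Highest: United (208.56)
Lowest: Frontier (162.00)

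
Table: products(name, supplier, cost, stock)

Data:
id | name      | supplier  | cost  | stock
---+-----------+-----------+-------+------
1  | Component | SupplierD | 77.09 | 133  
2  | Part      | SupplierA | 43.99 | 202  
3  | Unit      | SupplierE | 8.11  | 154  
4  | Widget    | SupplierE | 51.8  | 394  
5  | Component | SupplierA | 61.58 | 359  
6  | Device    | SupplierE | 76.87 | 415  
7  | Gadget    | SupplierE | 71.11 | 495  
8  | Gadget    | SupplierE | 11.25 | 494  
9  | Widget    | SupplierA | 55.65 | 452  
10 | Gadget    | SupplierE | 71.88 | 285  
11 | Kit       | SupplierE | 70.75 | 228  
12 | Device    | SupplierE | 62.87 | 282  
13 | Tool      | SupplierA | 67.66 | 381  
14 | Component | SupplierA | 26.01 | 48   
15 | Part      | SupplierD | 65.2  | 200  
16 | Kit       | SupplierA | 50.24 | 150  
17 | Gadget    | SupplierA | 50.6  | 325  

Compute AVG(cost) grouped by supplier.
SELECT supplier, AVG(cost) as result
FROM products
GROUP BY supplier

Result:
  SupplierA: 50.82
  SupplierD: 71.15
  SupplierE: 53.08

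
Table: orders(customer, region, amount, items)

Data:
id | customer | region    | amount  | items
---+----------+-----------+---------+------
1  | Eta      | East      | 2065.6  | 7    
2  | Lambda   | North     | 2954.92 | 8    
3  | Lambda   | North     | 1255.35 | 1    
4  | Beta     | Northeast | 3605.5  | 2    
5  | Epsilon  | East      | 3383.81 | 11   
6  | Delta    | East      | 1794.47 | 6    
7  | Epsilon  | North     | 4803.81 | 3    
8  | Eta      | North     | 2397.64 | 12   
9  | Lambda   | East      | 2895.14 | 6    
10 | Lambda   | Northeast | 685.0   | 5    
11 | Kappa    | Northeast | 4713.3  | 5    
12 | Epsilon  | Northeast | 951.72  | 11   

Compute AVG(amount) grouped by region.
SELECT region, AVG(amount) as result
FROM orders
GROUP BY region

Result:
  East: 2534.76
  North: 2852.93
  Northeast: 2488.88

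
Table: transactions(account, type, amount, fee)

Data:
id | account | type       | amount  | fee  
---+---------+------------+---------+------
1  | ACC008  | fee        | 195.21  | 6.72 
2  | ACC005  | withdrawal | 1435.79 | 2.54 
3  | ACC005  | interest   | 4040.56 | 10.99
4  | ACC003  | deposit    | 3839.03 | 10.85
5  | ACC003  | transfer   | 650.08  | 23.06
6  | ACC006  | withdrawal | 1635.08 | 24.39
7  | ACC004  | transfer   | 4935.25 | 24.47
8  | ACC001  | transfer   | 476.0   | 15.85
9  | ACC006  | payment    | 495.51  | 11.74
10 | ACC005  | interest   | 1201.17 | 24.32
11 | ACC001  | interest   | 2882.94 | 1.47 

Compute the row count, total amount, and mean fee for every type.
SELECT type,
       COUNT(*) as cnt,
       SUM(amount) as total_amount,
       AVG(fee) as avg_fee
FROM transactions
GROUP BY type

Result:
  deposit: 1 records, 3839.03 total amount, 10.85 avg fee
  fee: 1 records, 195.21 total amount, 6.72 avg fee
  interest: 3 records, 8124.67 total amount, 12.26 avg fee
  payment: 1 records, 495.51 total amount, 11.74 avg fee
  transfer: 3 records, 6061.33 total amount, 21.13 avg fee
  withdrawal: 2 records, 3070.87 total amount, 13.47 avg fee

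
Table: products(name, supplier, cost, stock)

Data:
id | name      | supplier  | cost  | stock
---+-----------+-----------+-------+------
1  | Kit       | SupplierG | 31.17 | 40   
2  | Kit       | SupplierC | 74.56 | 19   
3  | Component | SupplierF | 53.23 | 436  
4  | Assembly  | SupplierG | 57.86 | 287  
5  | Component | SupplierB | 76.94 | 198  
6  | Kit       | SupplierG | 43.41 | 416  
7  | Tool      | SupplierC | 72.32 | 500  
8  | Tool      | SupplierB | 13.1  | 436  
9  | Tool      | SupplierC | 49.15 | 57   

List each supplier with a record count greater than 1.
SELECT supplier, COUNT(*) as cnt
FROM products
GROUP BY supplier
HAVING COUNT(*) > 1

Result:
  SupplierB: 2
  SupplierC: 3
  SupplierG: 3

Note: HAVING filters groups after aggregation, WHERE filters rows before.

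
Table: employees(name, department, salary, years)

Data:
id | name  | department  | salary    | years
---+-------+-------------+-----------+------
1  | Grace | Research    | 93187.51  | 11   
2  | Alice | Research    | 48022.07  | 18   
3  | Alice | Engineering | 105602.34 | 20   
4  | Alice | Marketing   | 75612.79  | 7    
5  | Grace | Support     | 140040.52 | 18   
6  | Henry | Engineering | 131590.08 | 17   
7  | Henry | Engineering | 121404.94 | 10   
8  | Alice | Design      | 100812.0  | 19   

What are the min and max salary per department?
SELECT department, MIN(salary), MAX(salary)
FROM employees
GROUP BY department

Result:
  Design: min=100812.00, max=100812.00
  Engineering: min=105602.34, max=131590.08
  Marketing: min=75612.79, max=75612.79
  Research: min=48022.07, max=93187.51
  Support: min=140040.52, max=140040.52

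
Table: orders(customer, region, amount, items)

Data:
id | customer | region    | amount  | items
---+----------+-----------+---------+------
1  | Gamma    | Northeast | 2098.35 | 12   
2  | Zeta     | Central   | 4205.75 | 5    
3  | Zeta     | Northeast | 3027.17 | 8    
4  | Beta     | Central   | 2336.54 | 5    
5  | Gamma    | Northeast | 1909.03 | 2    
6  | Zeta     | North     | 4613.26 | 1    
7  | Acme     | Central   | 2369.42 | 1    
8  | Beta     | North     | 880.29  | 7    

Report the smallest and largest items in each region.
SELECT region, MIN(items), MAX(items)
FROM orders
GROUP BY region

Result:
  Central: min=1, max=5
  North: min=1, max=7
  Northeast: min=2, max=12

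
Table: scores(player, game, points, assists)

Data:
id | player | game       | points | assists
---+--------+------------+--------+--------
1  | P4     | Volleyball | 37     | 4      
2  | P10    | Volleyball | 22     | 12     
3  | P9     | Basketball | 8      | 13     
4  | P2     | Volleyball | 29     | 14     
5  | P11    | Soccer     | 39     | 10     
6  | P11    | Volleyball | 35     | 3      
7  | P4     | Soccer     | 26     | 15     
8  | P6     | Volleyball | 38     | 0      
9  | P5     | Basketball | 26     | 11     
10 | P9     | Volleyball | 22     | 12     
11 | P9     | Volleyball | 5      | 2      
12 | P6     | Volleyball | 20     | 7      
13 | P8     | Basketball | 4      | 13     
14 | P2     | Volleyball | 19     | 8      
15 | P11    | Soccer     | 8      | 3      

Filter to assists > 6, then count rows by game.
SELECT game, COUNT(*)
FROM scores
WHERE assists > 6
GROUP BY game

Note: WHERE filters rows before grouping.

Result:
  Basketball: 3
  Soccer: 2
  Volleyball: 5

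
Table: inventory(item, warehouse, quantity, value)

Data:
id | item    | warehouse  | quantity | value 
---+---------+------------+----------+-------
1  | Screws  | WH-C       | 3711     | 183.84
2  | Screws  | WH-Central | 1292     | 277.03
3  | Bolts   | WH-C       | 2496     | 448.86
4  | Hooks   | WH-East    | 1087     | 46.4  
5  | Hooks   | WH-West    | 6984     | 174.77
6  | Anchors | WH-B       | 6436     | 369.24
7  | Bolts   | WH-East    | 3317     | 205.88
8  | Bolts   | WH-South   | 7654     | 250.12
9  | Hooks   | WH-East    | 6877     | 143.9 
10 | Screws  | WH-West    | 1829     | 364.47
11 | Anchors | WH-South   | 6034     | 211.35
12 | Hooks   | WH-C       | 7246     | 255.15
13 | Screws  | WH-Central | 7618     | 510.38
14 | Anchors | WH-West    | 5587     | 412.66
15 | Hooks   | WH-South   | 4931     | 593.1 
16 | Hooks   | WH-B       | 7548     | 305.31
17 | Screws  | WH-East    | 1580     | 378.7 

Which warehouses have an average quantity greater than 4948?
SELECT warehouse, AVG(quantity)
FROM inventory
GROUP BY warehouse
HAVING AVG(quantity) > 4948

Result:
  WH-B: avg=6992.00
  WH-South: avg=6206.33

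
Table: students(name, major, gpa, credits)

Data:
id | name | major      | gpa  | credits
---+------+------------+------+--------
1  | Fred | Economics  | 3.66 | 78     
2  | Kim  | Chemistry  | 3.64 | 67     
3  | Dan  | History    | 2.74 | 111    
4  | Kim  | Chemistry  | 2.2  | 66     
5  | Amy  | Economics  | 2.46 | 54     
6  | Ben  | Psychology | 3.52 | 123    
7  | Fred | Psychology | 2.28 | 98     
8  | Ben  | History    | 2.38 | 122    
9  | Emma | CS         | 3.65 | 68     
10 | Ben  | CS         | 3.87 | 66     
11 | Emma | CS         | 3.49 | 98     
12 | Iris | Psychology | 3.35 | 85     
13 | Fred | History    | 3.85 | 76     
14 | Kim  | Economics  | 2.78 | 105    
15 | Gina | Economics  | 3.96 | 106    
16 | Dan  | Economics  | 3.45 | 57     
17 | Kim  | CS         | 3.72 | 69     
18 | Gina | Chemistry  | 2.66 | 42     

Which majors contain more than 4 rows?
SELECT major, COUNT(*) as cnt
FROM students
GROUP BY major
HAVING COUNT(*) > 4

Result:
  Economics: 5

Note: HAVING filters groups after aggregation, WHERE filters rows before.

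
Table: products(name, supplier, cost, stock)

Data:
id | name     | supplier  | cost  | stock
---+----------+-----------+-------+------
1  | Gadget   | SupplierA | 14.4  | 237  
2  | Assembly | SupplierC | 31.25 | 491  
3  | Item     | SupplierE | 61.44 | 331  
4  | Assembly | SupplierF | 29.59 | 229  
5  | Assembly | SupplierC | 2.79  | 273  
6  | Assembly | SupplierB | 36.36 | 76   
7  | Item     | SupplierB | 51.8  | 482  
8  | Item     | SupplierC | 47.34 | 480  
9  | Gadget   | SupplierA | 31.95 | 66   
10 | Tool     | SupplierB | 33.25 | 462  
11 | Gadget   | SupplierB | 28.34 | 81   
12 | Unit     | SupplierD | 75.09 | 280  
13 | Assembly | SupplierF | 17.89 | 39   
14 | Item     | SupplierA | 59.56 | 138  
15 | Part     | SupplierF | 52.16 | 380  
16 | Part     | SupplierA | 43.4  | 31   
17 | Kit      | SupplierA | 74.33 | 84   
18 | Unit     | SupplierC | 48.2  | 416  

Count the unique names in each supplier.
SELECT supplier, COUNT(DISTINCT name)
FROM products
GROUP BY supplier

Result:
  SupplierA: 4 distinct
  SupplierB: 4 distinct
  SupplierC: 3 distinct
  SupplierD: 1 distinct
  SupplierE: 1 distinct
  SupplierF: 2 distinct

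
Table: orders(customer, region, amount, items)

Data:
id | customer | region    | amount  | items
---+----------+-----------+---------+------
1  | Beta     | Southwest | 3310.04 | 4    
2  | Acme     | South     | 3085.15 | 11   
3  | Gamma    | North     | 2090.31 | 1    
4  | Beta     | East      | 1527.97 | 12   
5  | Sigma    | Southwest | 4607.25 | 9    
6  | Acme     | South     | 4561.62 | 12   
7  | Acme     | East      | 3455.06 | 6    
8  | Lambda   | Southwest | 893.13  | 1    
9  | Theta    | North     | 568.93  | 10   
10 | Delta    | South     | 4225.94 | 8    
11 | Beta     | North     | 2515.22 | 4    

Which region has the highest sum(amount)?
SELECT region, SUM(amount) as val
FROM orders
GROUP BY region
ORDER BY val DESC
LIMIT 1

Result: South with sum(amount) = 11872.71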